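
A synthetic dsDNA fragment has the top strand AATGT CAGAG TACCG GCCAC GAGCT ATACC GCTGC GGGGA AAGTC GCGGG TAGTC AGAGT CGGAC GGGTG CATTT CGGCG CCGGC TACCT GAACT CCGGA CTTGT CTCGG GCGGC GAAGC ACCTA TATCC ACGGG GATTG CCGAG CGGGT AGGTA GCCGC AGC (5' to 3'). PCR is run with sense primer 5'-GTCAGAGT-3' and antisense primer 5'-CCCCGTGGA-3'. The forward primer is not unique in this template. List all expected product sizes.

The forward primer GTCAGAGT matches the top strand at positions 4–11, 53–60.
The reverse primer's reverse complement is TCCACGGGG, matching at positions 128–136.
Each forward site pairs with the reverse site to give a product ending at position 136: sizes 133, 84 bp.

133 bp, 84 bp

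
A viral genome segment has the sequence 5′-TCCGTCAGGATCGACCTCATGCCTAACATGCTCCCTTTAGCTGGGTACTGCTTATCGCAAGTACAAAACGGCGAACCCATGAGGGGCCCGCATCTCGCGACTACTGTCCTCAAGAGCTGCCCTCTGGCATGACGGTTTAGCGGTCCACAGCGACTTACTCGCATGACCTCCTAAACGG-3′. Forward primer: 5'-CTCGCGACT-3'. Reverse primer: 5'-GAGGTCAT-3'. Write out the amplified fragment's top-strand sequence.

5'-CTCGCGACTACTGTCCTCAAGAGCTGCCCTCTGGCATGACGGTTTAGCGGTCCACAGCGACTTACTCGCATGACCTC-3'

Scanning the template, CTCGCGACT occurs at positions 94–102; this primer anneals to the bottom strand there with its 3' end pointing downstream.
Reverse complement of the reverse primer: ATGACCTC. This occurs on the top strand at positions 163–170.
The product is the template from position 94 through 170 (77 bp).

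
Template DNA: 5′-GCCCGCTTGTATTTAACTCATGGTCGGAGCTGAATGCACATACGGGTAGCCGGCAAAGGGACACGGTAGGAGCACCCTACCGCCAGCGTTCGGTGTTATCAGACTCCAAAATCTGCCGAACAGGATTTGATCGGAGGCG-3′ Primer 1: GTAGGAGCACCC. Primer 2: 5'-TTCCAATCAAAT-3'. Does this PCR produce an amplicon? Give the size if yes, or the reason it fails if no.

No product — primer 2 has no binding site in the template.

Primer 2 (TTCCAATCAAAT) does not match the top strand, and its reverse complement ATTTGATTGGAA does not match either.
With no annealing site for primer 2, no amplification occurs.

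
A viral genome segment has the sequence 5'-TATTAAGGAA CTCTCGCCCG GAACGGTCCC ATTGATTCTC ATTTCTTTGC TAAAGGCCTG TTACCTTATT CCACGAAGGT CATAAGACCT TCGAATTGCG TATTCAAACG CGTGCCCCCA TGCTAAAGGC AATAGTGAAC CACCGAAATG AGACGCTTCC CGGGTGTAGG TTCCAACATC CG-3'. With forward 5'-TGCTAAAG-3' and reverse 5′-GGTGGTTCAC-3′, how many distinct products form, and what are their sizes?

The forward primer TGCTAAAG matches the top strand at positions 48–55, 121–128.
The reverse primer's reverse complement is GTGAACCACC, matching at positions 135–144.
Each forward site pairs with the reverse site to give a product ending at position 144: sizes 97, 24 bp.

Two products: 97 bp, 24 bp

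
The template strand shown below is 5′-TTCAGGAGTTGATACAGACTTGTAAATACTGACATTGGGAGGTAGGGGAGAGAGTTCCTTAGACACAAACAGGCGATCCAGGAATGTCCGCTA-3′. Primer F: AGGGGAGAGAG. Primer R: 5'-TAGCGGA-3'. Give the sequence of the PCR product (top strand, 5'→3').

5'-AGGGGAGAGAGTTCCTTAGACACAAACAGGCGATCCAGGAATGTCCGCTA-3'

Scanning the template, AGGGGAGAGAG occurs at positions 44–54; this primer anneals to the bottom strand there with its 3' end pointing downstream.
Taking the reverse complement of TAGCGGA gives TCCGCTA, found at positions 87–93 on the template; the primer anneals here to the top strand with its 3' end pointing upstream.
The product is the template from position 44 through 93 (50 bp).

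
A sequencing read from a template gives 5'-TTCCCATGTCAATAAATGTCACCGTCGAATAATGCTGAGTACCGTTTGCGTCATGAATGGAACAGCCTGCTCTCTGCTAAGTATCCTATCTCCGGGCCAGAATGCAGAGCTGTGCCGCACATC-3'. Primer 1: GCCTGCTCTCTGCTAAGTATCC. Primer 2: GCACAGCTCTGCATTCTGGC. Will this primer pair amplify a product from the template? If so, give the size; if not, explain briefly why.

Yes — a 51 bp product.

Primer 1 (GCCTGCTCTCTGCTAAGTATCC) matches the top strand at positions 65–86; it acts as a forward primer.
Primer 2's reverse complement is GCCAGAATGCAGAGCTGTGC, matching the top strand at positions 96–115; it acts as a reverse primer.
The 3' ends face each other across positions 65–115, giving a 51 bp product.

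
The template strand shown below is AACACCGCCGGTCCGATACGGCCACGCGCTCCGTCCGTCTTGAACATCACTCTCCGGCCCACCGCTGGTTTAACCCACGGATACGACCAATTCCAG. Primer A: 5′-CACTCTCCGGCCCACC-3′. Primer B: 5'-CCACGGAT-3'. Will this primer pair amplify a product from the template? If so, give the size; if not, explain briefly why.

Primer A (CACTCTCCGGCCCACC) matches the top strand at positions 48–63 (3' end points downstream).
Primer B (CCACGGAT) also matches the top strand directly, at positions 75–82 — its reverse complement ATCCGTGG is not present.
Both primers anneal to the bottom strand with 3' ends pointing the same way, so neither can prime synthesis back toward the other.

No product — both primers anneal to the same strand and extend in the same direction.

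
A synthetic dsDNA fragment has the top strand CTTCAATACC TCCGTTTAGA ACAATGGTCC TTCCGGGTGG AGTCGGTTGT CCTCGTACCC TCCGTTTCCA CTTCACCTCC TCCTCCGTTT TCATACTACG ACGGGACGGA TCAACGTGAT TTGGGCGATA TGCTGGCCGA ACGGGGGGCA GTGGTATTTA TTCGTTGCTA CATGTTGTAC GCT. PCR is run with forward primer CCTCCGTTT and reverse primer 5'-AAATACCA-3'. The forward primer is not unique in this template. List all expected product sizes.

151 bp, 101 bp, 78 bp

The forward primer CCTCCGTTT matches the top strand at positions 9–17, 59–67, 82–90.
The reverse primer's reverse complement is TGGTATTT, matching at positions 152–159.
Each forward site pairs with the reverse site to give a product ending at position 159: sizes 151, 101, 78 bp.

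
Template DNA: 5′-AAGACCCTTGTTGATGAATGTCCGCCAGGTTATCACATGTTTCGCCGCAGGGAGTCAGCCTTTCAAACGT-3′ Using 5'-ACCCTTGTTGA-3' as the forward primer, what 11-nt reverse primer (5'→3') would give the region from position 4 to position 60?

The product's 3' end on the top strand is position 60.
The reverse primer anneals to the top strand over positions 50–60, i.e. to GGGAGTCAGCC.
Its sequence written 5'→3' is the reverse complement: GGCTGACTCCC.

5'-GGCTGACTCCC-3'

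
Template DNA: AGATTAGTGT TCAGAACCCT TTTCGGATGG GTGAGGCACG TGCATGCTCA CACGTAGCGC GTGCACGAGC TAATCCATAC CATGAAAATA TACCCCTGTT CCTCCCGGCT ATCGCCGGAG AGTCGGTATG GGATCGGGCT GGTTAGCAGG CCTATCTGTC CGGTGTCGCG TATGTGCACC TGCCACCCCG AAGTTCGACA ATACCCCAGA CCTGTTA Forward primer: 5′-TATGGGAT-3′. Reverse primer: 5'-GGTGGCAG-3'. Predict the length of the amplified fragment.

61 bp

The forward primer matches the template at positions 127–134.
Reverse complement of the reverse primer: CTGCCACC. This occurs on the top strand at positions 180–187.
Amplicon spans positions 127–187: 61 bp.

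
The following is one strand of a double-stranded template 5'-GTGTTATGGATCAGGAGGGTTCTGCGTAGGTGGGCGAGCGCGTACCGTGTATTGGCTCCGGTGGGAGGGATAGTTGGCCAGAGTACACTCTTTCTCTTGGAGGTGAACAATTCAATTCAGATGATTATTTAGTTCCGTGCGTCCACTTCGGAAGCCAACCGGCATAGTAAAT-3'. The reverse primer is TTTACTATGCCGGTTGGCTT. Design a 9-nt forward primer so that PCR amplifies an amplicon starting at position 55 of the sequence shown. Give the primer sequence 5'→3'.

5'-GCTCCGGTG-3'

The reverse primer's reverse complement AAGCCAACCGGCATAGTAAA matches the template at positions 152–171; the product starts at position 55.
The forward primer is identical to the top strand over positions 55–63: GCTCCGGTG.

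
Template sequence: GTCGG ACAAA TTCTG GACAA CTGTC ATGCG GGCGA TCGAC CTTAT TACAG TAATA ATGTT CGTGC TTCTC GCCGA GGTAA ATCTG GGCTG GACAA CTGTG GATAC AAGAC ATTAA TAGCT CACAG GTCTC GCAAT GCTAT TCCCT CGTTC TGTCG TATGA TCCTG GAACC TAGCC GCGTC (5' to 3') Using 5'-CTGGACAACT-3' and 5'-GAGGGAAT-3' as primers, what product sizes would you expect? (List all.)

134 bp, 59 bp

The forward primer CTGGACAACT matches the top strand at positions 13–22, 88–97.
The reverse primer's reverse complement is ATTCCCTC, matching at positions 139–146.
Each forward site pairs with the reverse site to give a product ending at position 146: sizes 134, 59 bp.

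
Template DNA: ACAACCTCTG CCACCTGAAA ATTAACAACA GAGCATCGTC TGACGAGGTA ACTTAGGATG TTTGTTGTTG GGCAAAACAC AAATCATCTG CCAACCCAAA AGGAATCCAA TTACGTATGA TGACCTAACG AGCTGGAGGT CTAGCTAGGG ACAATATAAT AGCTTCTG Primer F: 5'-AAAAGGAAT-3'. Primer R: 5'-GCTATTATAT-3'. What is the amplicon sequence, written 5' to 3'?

5'-AAAAGGAATCCAATTACGTATGATGACCTAACGAGCTGGAGGTCTAGCTAGGGACAATATAATAGC-3'

The forward primer matches the template at positions 98–106.
Reverse complement of the reverse primer: ATATAATAGC. This occurs on the top strand at positions 154–163.
The product is the template from position 98 through 163 (66 bp).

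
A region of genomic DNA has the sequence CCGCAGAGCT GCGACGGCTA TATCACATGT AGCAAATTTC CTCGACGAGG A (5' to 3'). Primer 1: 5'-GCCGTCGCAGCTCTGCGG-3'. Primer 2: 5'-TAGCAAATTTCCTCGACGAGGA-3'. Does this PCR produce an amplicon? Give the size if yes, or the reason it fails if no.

Primer 1 (GCCGTCGCAGCTCTGCGG) has reverse complement CCGCAGAGCTGCGACGGC, which matches the top strand at positions 1–18; primer 1 anneals to the top strand there with its 3' end pointing upstream toward position 1.
Primer 2 (TAGCAAATTTCCTCGACGAGGA) matches the top strand directly at positions 30–51; it anneals to the bottom strand with its 3' end pointing downstream toward position 51.
The 3' ends diverge (primer 1 extends toward position 1, primer 2 toward position 51), so the primers never converge on a shared product.

No product — the primers' 3' ends point away from each other.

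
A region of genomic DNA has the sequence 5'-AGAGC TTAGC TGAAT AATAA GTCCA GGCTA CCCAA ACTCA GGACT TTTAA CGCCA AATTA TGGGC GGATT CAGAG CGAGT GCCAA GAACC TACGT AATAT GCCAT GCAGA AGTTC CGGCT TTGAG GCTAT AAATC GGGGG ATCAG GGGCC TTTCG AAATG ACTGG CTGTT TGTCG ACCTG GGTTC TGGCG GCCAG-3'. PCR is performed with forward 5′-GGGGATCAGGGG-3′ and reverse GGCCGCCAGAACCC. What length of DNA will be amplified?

Scanning the template, GGGGATCAGGGG occurs at positions 137–148; this primer anneals to the bottom strand there with its 3' end pointing downstream.
The reverse primer's reverse complement is GGGTTCTGGCGGCC, which matches the template at positions 180–193.
The product runs from position 137 to position 193, so its length is 193 − 137 + 1 = 57 bp.

57 bp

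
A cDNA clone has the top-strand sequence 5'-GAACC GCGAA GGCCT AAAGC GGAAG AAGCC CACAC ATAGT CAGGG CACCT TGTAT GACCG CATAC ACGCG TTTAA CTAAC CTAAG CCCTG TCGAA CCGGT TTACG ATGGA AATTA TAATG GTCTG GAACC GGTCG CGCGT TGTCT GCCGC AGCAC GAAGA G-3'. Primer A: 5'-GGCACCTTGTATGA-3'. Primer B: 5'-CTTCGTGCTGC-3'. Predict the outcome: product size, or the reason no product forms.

Primer A (GGCACCTTGTATGA) matches the top strand at positions 44–57; it acts as a forward primer.
Primer B's reverse complement is GCAGCACGAAG, matching the top strand at positions 149–159; it acts as a reverse primer.
The 3' ends face each other across positions 44–159, giving a 116 bp product.

Yes — a 116 bp product.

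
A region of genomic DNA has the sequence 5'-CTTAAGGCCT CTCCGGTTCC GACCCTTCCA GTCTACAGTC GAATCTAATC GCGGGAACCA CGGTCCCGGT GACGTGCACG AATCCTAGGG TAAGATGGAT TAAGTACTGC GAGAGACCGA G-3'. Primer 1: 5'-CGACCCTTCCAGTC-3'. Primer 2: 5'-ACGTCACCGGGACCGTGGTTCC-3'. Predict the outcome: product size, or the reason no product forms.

Primer 1 (CGACCCTTCCAGTC) matches the top strand at positions 20–33; it acts as a forward primer.
Primer 2's reverse complement is GGAACCACGGTCCCGGTGACGT, matching the top strand at positions 54–75; it acts as a reverse primer.
The 3' ends face each other across positions 20–75, giving a 56 bp product.

Yes — a 56 bp product.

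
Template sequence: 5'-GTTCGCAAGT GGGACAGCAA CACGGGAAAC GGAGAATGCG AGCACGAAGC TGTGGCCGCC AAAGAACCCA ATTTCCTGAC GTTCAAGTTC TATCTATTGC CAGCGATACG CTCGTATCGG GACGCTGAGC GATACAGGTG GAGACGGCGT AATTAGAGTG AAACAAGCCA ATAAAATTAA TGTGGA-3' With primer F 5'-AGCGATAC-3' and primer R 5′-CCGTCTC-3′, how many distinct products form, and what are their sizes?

Two products: 46 bp, 20 bp

The forward primer AGCGATAC matches the top strand at positions 102–109, 128–135.
The reverse primer's reverse complement is GAGACGG, matching at positions 141–147.
Each forward site pairs with the reverse site to give a product ending at position 147: sizes 46, 20 bp.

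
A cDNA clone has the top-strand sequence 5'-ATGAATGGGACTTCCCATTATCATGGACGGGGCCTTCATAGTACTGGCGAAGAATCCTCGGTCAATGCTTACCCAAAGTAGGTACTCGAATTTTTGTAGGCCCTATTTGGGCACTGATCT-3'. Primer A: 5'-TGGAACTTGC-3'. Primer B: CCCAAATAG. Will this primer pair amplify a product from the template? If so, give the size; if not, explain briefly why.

Primer A (TGGAACTTGC) does not match the top strand, and its reverse complement GCAAGTTCCA does not match either.
With no annealing site for primer A, no amplification occurs.

No product — primer A has no binding site in the template.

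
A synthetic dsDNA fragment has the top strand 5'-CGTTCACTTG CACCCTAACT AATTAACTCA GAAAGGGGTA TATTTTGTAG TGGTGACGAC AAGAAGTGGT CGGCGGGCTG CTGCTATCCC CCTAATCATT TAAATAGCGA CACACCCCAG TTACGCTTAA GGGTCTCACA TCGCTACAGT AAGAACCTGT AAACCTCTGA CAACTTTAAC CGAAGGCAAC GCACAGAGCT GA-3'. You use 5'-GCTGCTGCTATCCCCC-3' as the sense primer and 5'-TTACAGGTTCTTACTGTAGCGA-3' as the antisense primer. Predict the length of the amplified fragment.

The forward primer matches the template at positions 77–92.
Taking the reverse complement of TTACAGGTTCTTACTGTAGCGA gives TCGCTACAGTAAGAACCTGTAA, found at positions 141–162 on the template; the primer anneals here to the top strand with its 3' end pointing upstream.
Amplicon spans positions 77–162: 86 bp.

86 bp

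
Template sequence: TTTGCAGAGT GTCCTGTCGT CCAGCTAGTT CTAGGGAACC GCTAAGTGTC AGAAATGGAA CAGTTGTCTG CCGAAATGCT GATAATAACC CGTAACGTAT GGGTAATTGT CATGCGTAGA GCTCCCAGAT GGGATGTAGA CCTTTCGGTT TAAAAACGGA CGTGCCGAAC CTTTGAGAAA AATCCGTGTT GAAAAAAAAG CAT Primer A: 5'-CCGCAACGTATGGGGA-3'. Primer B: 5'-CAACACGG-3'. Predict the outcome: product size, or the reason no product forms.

No product — primer A has no binding site in the template.

Primer A (CCGCAACGTATGGGGA) does not match the top strand, and its reverse complement TCCCCATACGTTGCGG does not match either.
With no annealing site for primer A, no amplification occurs.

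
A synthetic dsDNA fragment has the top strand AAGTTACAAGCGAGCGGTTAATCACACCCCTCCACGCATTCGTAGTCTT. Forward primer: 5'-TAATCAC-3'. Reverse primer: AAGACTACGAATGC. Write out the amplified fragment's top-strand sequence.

The forward primer matches the template at positions 19–25.
Reverse complement of the reverse primer: GCATTCGTAGTCTT. This occurs on the top strand at positions 36–49.
The product is the template from position 19 through 49 (31 bp).

5'-TAATCACACCCCTCCACGCATTCGTAGTCTT-3'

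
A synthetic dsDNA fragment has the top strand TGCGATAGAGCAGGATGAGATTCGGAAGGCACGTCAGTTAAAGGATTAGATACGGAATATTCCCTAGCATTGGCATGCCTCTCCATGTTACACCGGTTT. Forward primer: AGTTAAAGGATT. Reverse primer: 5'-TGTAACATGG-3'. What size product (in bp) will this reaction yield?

Scanning the template, AGTTAAAGGATT occurs at positions 36–47; this primer anneals to the bottom strand there with its 3' end pointing downstream.
The reverse primer's reverse complement is CCATGTTACA, which matches the template at positions 83–92.
Product length = (reverse-primer end) − (forward-primer start) + 1 = 92 − 36 + 1 = 57 bp.

57 bp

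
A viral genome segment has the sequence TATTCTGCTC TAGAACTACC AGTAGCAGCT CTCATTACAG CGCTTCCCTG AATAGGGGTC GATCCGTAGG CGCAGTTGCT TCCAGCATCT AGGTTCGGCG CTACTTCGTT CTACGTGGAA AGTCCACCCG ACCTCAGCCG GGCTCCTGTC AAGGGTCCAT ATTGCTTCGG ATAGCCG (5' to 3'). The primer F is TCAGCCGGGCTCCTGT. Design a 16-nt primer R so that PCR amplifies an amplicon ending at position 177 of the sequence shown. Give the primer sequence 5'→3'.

The forward primer binds at positions 134–149; the product's 3' end on the top strand is position 177.
The reverse primer anneals to the top strand over positions 162–177, i.e. to TTGCTTCGGATAGCCG.
Its sequence written 5'→3' is the reverse complement: CGGCTATCCGAAGCAA.

5'-CGGCTATCCGAAGCAA-3'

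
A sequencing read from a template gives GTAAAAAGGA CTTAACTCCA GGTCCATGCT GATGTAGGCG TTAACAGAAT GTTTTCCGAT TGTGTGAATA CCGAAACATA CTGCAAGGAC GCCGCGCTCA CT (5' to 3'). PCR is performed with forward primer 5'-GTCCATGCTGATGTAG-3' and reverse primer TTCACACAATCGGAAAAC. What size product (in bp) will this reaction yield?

47 bp

The forward primer matches the template at positions 22–37.
The reverse primer's reverse complement is GTTTTCCGATTGTGTGAA, which matches the template at positions 51–68.
Amplicon spans positions 22–68: 47 bp.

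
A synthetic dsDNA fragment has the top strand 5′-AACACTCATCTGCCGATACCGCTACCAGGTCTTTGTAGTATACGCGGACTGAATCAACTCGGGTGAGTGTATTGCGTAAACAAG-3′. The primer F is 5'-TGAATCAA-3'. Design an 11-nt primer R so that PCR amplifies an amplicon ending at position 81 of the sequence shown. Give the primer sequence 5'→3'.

The forward primer binds at positions 50–57; the product's 3' end on the top strand is position 81.
The reverse primer anneals to the top strand over positions 71–81, i.e. to ATTGCGTAAAC.
Its sequence written 5'→3' is the reverse complement: GTTTACGCAAT.

5'-GTTTACGCAAT-3'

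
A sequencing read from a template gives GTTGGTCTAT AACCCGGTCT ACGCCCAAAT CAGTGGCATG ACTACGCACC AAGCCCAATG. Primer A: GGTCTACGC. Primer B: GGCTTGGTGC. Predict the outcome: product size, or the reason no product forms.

Primer A (GGTCTACGC) matches the top strand at positions 16–24; it acts as a forward primer.
Primer B's reverse complement is GCACCAAGCC, matching the top strand at positions 46–55; it acts as a reverse primer.
The 3' ends face each other across positions 16–55, giving a 40 bp product.

Yes — a 40 bp product.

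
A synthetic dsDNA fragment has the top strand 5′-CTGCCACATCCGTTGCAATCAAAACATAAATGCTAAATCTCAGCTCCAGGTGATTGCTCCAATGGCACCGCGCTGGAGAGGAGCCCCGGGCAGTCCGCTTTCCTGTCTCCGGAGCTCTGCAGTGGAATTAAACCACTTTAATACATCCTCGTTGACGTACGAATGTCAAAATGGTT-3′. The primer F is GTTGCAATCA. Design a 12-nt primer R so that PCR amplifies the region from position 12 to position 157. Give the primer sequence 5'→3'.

5'-CGTCAACGAGGA-3'

The product's 3' end on the top strand is position 157.
The reverse primer anneals to the top strand over positions 146–157, i.e. to TCCTCGTTGACG.
Its sequence written 5'→3' is the reverse complement: CGTCAACGAGGA.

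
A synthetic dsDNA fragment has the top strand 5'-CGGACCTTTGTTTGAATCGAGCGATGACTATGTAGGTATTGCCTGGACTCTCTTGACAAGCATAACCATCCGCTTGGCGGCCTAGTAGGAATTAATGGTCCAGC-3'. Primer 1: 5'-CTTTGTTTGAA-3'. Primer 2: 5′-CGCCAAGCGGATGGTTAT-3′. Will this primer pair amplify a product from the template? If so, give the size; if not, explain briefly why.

Yes — a 74 bp product.

Primer 1 (CTTTGTTTGAA) matches the top strand at positions 6–16; it acts as a forward primer.
Primer 2's reverse complement is ATAACCATCCGCTTGGCG, matching the top strand at positions 62–79; it acts as a reverse primer.
The 3' ends face each other across positions 6–79, giving a 74 bp product.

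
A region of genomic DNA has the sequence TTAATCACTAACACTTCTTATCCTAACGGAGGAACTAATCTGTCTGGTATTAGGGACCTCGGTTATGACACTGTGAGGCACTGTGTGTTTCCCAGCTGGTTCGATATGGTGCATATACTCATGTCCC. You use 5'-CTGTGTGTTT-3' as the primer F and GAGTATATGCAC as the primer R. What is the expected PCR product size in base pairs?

Scanning the template, CTGTGTGTTT occurs at positions 81–90; this primer anneals to the bottom strand there with its 3' end pointing downstream.
Taking the reverse complement of GAGTATATGCAC gives GTGCATATACTC, found at positions 109–120 on the template; the primer anneals here to the top strand with its 3' end pointing upstream.
The product runs from position 81 to position 120, so its length is 120 − 81 + 1 = 40 bp.

40 bp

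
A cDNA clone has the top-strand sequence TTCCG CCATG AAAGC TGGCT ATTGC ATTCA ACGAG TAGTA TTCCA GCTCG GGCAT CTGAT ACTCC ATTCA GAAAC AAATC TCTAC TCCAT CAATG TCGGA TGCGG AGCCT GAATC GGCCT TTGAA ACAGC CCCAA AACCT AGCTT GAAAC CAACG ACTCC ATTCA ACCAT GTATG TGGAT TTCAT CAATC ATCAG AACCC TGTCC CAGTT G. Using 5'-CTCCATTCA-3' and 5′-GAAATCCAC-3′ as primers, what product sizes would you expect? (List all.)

122 bp, 27 bp

The forward primer CTCCATTCA matches the top strand at positions 62–70, 157–165.
The reverse primer's reverse complement is GTGGATTTC, matching at positions 175–183.
Each forward site pairs with the reverse site to give a product ending at position 183: sizes 122, 27 bp.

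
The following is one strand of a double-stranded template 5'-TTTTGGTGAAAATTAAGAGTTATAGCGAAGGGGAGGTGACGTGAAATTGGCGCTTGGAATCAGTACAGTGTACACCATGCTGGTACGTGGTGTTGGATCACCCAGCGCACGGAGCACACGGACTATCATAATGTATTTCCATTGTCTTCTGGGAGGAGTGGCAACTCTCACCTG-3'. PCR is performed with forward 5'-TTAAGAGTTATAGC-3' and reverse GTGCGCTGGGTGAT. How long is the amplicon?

98 bp

The forward primer matches the template at positions 13–26.
Reverse complement of the reverse primer: ATCACCCAGCGCAC. This occurs on the top strand at positions 97–110.
Amplicon spans positions 13–110: 98 bp.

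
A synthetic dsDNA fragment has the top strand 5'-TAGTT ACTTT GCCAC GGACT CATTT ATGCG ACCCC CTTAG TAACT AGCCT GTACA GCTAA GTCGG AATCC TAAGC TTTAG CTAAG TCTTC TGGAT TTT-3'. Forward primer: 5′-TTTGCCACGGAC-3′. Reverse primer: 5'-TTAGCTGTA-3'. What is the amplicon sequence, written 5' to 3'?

5'-TTTGCCACGGACTCATTTATGCGACCCCCTTAGTAACTAGCCTGTACAGCTAA-3'

Forward primer TTTGCCACGGAC is found on the top strand at positions 8–19.
Taking the reverse complement of TTAGCTGTA gives TACAGCTAA, found at positions 52–60 on the template; the primer anneals here to the top strand with its 3' end pointing upstream.
The product is the template from position 8 through 60 (53 bp).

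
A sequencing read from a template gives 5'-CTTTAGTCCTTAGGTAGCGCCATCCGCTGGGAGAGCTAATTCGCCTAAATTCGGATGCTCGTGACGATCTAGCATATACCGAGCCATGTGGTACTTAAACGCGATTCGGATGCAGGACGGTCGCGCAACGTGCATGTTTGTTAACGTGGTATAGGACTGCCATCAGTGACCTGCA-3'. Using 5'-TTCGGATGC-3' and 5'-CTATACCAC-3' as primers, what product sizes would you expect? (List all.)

The forward primer TTCGGATGC matches the top strand at positions 50–58, 105–113.
The reverse primer's reverse complement is GTGGTATAG, matching at positions 146–154.
Each forward site pairs with the reverse site to give a product ending at position 154: sizes 105, 50 bp.

105 bp, 50 bp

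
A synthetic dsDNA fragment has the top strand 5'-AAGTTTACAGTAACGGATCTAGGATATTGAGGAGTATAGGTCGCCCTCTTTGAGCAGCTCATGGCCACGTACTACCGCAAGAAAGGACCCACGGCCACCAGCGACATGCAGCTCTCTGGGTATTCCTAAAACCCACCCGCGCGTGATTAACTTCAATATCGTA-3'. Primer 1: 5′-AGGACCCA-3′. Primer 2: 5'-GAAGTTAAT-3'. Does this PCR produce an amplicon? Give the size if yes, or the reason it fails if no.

Yes — a 71 bp product.

Primer 1 (AGGACCCA) matches the top strand at positions 84–91; it acts as a forward primer.
Primer 2's reverse complement is ATTAACTTC, matching the top strand at positions 146–154; it acts as a reverse primer.
The 3' ends face each other across positions 84–154, giving a 71 bp product.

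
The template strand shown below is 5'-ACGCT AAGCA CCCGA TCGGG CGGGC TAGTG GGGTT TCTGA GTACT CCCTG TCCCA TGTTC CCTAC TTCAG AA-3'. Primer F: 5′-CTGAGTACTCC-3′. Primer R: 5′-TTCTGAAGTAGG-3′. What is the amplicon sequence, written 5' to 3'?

The forward primer matches the template at positions 37–47.
The reverse primer's reverse complement is CCTACTTCAGAA, which matches the template at positions 61–72.
The product is the template from position 37 through 72 (36 bp).

5'-CTGAGTACTCCCTGTCCCATGTTCCCTACTTCAGAA-3'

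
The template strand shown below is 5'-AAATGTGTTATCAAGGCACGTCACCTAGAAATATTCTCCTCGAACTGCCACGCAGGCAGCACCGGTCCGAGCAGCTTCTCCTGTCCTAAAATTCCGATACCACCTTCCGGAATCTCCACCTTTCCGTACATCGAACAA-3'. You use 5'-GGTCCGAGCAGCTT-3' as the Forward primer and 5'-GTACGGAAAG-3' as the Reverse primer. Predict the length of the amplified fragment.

66 bp

The forward primer matches the template at positions 64–77.
Reverse complement of the reverse primer: CTTTCCGTAC. This occurs on the top strand at positions 120–129.
Product length = (reverse-primer end) − (forward-primer start) + 1 = 129 − 64 + 1 = 66 bp.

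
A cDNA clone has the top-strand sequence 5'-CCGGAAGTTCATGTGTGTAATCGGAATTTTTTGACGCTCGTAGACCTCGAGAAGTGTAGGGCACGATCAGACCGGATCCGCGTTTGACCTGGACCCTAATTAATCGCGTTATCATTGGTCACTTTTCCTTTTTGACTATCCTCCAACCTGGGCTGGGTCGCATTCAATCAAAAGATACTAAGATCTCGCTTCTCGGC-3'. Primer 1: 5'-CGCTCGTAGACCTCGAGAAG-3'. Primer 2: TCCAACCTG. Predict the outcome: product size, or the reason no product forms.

Primer 1 (CGCTCGTAGACCTCGAGAAG) matches the top strand at positions 35–54 (3' end points downstream).
Primer 2 (TCCAACCTG) also matches the top strand directly, at positions 142–150 — its reverse complement CAGGTTGGA is not present.
Both primers anneal to the bottom strand with 3' ends pointing the same way, so neither can prime synthesis back toward the other.

No product — both primers anneal to the same strand and extend in the same direction.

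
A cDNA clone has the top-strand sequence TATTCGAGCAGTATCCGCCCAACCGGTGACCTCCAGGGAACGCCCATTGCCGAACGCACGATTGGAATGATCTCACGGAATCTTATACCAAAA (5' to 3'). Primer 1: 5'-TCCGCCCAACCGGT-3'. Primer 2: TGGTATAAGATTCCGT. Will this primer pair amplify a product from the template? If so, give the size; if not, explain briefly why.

Yes — a 77 bp product.

Primer 1 (TCCGCCCAACCGGT) matches the top strand at positions 14–27; it acts as a forward primer.
Primer 2's reverse complement is ACGGAATCTTATACCA, matching the top strand at positions 75–90; it acts as a reverse primer.
The 3' ends face each other across positions 14–90, giving a 77 bp product.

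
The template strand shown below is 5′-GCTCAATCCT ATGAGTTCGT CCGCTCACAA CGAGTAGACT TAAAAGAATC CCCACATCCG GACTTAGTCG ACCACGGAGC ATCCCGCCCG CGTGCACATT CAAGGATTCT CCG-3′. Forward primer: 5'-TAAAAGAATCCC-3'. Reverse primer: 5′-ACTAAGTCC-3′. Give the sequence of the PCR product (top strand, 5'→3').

Forward primer TAAAAGAATCCC is found on the top strand at positions 41–52.
Reverse complement of the reverse primer: GGACTTAGT. This occurs on the top strand at positions 60–68.
The product is the template from position 41 through 68 (28 bp).

5'-TAAAAGAATCCCCACATCCGGACTTAGT-3'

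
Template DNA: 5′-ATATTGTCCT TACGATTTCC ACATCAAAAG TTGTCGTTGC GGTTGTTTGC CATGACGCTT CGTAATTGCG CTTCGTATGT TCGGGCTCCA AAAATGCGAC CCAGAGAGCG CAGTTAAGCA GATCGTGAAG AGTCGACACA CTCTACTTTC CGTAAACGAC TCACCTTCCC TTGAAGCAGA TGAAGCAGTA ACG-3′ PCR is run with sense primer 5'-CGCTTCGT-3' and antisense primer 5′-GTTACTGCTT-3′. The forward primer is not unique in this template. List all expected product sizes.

The forward primer CGCTTCGT matches the top strand at positions 56–63, 69–76.
The reverse primer's reverse complement is AAGCAGTAAC, matching at positions 183–192.
Each forward site pairs with the reverse site to give a product ending at position 192: sizes 137, 124 bp.

137 bp, 124 bp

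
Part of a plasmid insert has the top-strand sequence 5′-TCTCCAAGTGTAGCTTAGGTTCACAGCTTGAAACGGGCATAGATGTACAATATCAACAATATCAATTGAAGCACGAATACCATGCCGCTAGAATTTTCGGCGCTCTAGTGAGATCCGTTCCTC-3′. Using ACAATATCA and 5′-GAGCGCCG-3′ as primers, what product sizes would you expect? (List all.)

The forward primer ACAATATCA matches the top strand at positions 47–55, 56–64.
The reverse primer's reverse complement is CGGCGCTC, matching at positions 98–105.
Each forward site pairs with the reverse site to give a product ending at position 105: sizes 59, 50 bp.

59 bp, 50 bp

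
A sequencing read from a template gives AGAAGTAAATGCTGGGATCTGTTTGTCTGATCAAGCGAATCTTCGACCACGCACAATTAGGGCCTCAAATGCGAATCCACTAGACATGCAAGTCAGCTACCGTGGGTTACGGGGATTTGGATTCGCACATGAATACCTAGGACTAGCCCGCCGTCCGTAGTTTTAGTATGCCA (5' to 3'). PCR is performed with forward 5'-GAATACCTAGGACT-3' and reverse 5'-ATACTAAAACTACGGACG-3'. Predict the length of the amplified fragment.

39 bp

Scanning the template, GAATACCTAGGACT occurs at positions 131–144; this primer anneals to the bottom strand there with its 3' end pointing downstream.
Taking the reverse complement of ATACTAAAACTACGGACG gives CGTCCGTAGTTTTAGTAT, found at positions 152–169 on the template; the primer anneals here to the top strand with its 3' end pointing upstream.
Product length = (reverse-primer end) − (forward-primer start) + 1 = 169 − 131 + 1 = 39 bp.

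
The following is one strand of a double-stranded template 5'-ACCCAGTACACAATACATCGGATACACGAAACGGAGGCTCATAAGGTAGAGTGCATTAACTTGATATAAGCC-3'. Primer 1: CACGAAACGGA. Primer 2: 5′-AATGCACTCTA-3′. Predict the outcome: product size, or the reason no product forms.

Yes — a 33 bp product.

Primer 1 (CACGAAACGGA) matches the top strand at positions 25–35; it acts as a forward primer.
Primer 2's reverse complement is TAGAGTGCATT, matching the top strand at positions 47–57; it acts as a reverse primer.
The 3' ends face each other across positions 25–57, giving a 33 bp product.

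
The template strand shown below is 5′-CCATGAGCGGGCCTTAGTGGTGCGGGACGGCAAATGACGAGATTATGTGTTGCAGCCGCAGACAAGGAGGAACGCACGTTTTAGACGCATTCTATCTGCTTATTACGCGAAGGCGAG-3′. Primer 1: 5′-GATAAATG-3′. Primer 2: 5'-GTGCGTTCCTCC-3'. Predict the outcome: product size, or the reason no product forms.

Primer 1 (GATAAATG) does not match the top strand, and its reverse complement CATTTATC does not match either.
With no annealing site for primer 1, no amplification occurs.

No product — primer 1 has no binding site in the template.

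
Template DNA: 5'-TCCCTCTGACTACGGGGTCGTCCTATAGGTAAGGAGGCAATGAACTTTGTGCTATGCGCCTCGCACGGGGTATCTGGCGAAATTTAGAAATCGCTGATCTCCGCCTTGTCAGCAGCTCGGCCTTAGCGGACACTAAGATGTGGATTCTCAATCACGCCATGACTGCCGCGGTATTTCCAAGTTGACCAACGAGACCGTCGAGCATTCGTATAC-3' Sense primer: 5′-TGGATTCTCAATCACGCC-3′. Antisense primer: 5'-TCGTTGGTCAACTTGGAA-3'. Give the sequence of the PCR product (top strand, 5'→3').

Scanning the template, TGGATTCTCAATCACGCC occurs at positions 141–158; this primer anneals to the bottom strand there with its 3' end pointing downstream.
The reverse primer's reverse complement is TTCCAAGTTGACCAACGA, which matches the template at positions 175–192.
The product is the template from position 141 through 192 (52 bp).

5'-TGGATTCTCAATCACGCCATGACTGCCGCGGTATTTCCAAGTTGACCAACGA-3'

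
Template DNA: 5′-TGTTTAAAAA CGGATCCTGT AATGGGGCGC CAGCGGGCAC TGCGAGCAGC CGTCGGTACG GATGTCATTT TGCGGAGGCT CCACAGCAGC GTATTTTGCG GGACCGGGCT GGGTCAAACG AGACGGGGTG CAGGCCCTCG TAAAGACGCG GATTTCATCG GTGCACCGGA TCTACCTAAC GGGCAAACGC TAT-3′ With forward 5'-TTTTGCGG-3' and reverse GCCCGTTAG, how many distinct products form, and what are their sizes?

The forward primer TTTTGCGG matches the top strand at positions 68–75, 94–101.
The reverse primer's reverse complement is CTAACGGGC, matching at positions 176–184.
Each forward site pairs with the reverse site to give a product ending at position 184: sizes 117, 91 bp.

Two products: 117 bp, 91 bp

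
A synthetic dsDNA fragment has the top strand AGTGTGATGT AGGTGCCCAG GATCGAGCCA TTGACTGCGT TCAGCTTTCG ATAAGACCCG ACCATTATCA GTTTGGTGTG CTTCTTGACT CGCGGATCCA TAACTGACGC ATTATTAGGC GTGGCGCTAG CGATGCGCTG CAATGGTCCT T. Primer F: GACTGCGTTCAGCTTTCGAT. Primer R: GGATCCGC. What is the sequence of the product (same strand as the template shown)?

The forward primer matches the template at positions 33–52.
Reverse complement of the reverse primer: GCGGATCC. This occurs on the top strand at positions 92–99.
The product is the template from position 33 through 99 (67 bp).

5'-GACTGCGTTCAGCTTTCGATAAGACCCGACCATTATCAGTTTGGTGTGCTTCTTGACTCGCGGATCC-3'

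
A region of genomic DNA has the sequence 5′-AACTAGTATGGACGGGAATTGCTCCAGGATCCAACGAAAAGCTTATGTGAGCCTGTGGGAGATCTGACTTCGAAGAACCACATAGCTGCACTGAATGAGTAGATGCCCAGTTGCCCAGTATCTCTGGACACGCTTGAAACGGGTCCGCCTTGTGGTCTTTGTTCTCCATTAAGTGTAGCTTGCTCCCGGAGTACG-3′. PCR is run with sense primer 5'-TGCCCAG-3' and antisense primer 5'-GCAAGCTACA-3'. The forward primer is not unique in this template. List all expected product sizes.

80 bp, 72 bp

The forward primer TGCCCAG matches the top strand at positions 104–110, 112–118.
The reverse primer's reverse complement is TGTAGCTTGC, matching at positions 174–183.
Each forward site pairs with the reverse site to give a product ending at position 183: sizes 80, 72 bp.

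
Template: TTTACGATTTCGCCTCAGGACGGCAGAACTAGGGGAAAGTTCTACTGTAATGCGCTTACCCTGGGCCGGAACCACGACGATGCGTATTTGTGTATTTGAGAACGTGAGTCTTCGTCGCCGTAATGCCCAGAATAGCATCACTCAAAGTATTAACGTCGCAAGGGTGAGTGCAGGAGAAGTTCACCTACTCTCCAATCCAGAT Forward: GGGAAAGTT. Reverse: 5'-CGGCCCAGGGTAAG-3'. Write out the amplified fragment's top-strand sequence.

Forward primer GGGAAAGTT is found on the top strand at positions 33–41.
Reverse complement of the reverse primer: CTTACCCTGGGCCG. This occurs on the top strand at positions 55–68.
The product is the template from position 33 through 68 (36 bp).

5'-GGGAAAGTTCTACTGTAATGCGCTTACCCTGGGCCG-3'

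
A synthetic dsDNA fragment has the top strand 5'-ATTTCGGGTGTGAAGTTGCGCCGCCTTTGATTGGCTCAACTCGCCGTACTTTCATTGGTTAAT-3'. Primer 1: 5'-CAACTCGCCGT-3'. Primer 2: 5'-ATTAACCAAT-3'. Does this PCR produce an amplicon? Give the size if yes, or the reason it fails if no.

Yes — a 27 bp product.

Primer 1 (CAACTCGCCGT) matches the top strand at positions 37–47; it acts as a forward primer.
Primer 2's reverse complement is ATTGGTTAAT, matching the top strand at positions 54–63; it acts as a reverse primer.
The 3' ends face each other across positions 37–63, giving a 27 bp product.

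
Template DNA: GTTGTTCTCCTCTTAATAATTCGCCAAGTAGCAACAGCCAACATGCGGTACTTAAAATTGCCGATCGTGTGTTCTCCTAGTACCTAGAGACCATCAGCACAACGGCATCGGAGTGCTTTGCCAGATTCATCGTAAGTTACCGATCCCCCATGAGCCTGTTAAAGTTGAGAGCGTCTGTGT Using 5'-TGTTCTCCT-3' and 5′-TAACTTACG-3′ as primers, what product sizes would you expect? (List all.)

The forward primer TGTTCTCCT matches the top strand at positions 3–11, 70–78.
The reverse primer's reverse complement is CGTAAGTTA, matching at positions 131–139.
Each forward site pairs with the reverse site to give a product ending at position 139: sizes 137, 70 bp.

137 bp, 70 bp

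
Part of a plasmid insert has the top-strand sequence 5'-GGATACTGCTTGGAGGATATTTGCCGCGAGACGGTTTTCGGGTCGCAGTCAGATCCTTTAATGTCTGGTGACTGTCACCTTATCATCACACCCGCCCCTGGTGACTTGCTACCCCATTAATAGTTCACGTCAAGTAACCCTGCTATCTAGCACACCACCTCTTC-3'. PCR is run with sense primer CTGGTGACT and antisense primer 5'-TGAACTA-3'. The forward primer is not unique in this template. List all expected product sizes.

The forward primer CTGGTGACT matches the top strand at positions 65–73, 98–106.
The reverse primer's reverse complement is TAGTTCA, matching at positions 121–127.
Each forward site pairs with the reverse site to give a product ending at position 127: sizes 63, 30 bp.

63 bp, 30 bp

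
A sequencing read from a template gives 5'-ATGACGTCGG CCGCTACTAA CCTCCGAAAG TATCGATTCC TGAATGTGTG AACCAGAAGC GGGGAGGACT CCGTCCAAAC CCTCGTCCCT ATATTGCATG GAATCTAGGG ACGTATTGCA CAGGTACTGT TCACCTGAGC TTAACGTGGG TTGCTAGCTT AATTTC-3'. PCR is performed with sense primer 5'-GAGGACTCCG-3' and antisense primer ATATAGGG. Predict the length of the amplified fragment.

31 bp

Forward primer GAGGACTCCG is found on the top strand at positions 64–73.
The reverse primer's reverse complement is CCCTATAT, which matches the template at positions 87–94.
Amplicon spans positions 64–94: 31 bp.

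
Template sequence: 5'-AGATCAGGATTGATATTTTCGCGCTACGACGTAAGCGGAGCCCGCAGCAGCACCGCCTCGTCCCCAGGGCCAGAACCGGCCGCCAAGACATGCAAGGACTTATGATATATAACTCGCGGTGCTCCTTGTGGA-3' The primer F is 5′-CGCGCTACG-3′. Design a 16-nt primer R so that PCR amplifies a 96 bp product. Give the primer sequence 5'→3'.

5'-GAGTTATATATCATAA-3'

The forward primer binds at positions 20–28, so a 96 bp product ends at position 20 + 96 − 1 = 115.
The reverse primer anneals to the top strand over positions 100–115, i.e. to TTATGATATATAACTC.
Its sequence written 5'→3' is the reverse complement: GAGTTATATATCATAA.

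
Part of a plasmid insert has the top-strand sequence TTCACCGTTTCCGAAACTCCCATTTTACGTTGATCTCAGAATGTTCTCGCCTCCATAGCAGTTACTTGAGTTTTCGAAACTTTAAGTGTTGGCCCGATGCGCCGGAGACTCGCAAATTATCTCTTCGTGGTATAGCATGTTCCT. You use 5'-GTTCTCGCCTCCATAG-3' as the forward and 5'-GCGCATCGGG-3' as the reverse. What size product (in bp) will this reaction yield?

Forward primer GTTCTCGCCTCCATAG is found on the top strand at positions 43–58.
The reverse primer's reverse complement is CCCGATGCGC, which matches the template at positions 93–102.
Amplicon spans positions 43–102: 60 bp.

60 bp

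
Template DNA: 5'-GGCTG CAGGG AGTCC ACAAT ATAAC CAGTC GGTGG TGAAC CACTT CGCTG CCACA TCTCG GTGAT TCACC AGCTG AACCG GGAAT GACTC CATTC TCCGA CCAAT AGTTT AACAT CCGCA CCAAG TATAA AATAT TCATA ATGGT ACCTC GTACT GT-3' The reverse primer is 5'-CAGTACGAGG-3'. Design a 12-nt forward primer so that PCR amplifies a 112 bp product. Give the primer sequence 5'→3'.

The reverse primer's reverse complement CCTCGTACTG matches the template at positions 147–156, so the product ends at position 156.
A 112 bp product then starts at position 156 − 112 + 1 = 45.
The forward primer is identical to the top strand there: TCGCTGCCACAT.

5'-TCGCTGCCACAT-3'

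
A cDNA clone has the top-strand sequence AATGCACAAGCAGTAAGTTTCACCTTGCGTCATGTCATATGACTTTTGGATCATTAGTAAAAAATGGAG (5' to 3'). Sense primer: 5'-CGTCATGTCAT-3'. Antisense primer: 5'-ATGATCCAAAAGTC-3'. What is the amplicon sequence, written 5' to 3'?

5'-CGTCATGTCATATGACTTTTGGATCAT-3'

Forward primer CGTCATGTCAT is found on the top strand at positions 28–38.
The reverse primer's reverse complement is GACTTTTGGATCAT, which matches the template at positions 41–54.
The product is the template from position 28 through 54 (27 bp).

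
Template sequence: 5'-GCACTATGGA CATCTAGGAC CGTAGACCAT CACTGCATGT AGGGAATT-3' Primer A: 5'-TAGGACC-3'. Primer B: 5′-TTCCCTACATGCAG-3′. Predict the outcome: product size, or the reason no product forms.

Primer A (TAGGACC) matches the top strand at positions 15–21; it acts as a forward primer.
Primer B's reverse complement is CTGCATGTAGGGAA, matching the top strand at positions 33–46; it acts as a reverse primer.
The 3' ends face each other across positions 15–46, giving a 32 bp product.

Yes — a 32 bp product.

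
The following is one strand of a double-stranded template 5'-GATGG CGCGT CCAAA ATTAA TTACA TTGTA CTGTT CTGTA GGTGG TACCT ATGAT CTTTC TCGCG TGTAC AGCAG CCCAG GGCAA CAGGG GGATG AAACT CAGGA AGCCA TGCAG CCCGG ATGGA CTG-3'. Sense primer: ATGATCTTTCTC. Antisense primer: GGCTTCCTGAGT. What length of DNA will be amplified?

Scanning the template, ATGATCTTTCTC occurs at positions 51–62; this primer anneals to the bottom strand there with its 3' end pointing downstream.
The reverse primer's reverse complement is ACTCAGGAAGCC, which matches the template at positions 98–109.
Product length = (reverse-primer end) − (forward-primer start) + 1 = 109 − 51 + 1 = 59 bp.

59 bp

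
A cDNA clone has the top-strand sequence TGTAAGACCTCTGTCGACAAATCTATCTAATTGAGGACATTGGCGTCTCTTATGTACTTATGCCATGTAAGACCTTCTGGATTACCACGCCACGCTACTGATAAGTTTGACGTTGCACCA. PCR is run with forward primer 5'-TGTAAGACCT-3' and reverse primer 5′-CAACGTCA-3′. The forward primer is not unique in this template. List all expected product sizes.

115 bp, 50 bp

The forward primer TGTAAGACCT matches the top strand at positions 1–10, 66–75.
The reverse primer's reverse complement is TGACGTTG, matching at positions 108–115.
Each forward site pairs with the reverse site to give a product ending at position 115: sizes 115, 50 bp.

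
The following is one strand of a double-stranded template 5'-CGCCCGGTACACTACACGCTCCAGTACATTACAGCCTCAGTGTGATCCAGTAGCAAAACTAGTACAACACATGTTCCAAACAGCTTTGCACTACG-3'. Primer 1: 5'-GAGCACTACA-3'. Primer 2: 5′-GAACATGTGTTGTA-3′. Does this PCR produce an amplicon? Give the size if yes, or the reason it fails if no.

Primer 1 (GAGCACTACA) does not match the top strand, and its reverse complement TGTAGTGCTC does not match either.
With no annealing site for primer 1, no amplification occurs.

No product — primer 1 has no binding site in the template.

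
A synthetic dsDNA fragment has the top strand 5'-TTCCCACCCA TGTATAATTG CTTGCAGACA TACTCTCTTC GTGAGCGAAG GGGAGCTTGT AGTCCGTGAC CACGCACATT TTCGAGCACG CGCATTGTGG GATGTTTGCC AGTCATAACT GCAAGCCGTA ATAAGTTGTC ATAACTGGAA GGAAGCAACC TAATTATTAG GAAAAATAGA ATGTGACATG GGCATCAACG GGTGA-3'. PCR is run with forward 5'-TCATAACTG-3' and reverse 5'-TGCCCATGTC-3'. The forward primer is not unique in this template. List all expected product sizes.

The forward primer TCATAACTG matches the top strand at positions 113–121, 139–147.
The reverse primer's reverse complement is GACATGGGCA, matching at positions 185–194.
Each forward site pairs with the reverse site to give a product ending at position 194: sizes 82, 56 bp.

82 bp, 56 bp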